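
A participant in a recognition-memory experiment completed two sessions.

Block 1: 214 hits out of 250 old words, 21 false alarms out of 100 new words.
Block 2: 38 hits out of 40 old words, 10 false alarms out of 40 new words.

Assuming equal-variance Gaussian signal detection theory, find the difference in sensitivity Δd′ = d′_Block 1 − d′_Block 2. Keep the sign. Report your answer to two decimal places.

Block 1: z(0.8560) = 1.063, z(0.2100) = -0.806, d' = 1.869
Block 2: z(0.9500) = 1.645, z(0.2500) = -0.674, d' = 2.319
Δd' = d'_Block 1 − d'_Block 2 = 1.869 − 2.319 = -0.450
Block 2 has the higher sensitivity.

Δd′ = -0.45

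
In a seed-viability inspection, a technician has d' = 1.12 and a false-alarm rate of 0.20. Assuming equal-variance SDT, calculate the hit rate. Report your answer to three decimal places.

hit rate = 0.610

z(false-alarm rate) = z(0.20) = -0.8416
z(H) = z(FA) + d' = -0.8416 + 1.12 = 0.2784
hit rate = Φ(0.2784) = 0.6096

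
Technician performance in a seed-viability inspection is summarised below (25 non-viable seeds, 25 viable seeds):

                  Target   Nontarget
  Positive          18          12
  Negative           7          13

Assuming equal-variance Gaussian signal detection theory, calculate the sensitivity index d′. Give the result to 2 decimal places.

d′ = 0.63

H = 18/25 = 0.7200
FA = 12/25 = 0.4800
z(H) = 0.5828
z(FA) = -0.0502
d' = z(H) − z(FA) = 0.5828 − (-0.0502) = 0.6330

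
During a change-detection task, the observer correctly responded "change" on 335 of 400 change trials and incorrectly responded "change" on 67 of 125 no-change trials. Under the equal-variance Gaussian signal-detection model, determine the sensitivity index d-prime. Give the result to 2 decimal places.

H = 335/400 = 0.8375
FA = 67/125 = 0.5360
z(H) = 0.984
z(FA) = 0.090
d' = z(H) − z(FA) = 0.984 − 0.090 = 0.894

d-prime = 0.89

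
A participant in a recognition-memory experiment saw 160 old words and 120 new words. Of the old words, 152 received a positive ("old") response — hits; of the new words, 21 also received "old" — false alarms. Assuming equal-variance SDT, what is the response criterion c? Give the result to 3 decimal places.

H = 152/160 = 0.9500
FA = 21/120 = 0.1750
z(H) = 1.6449
z(FA) = -0.9346
c = −½·[z(H) + z(FA)] = −0.5 × (1.6449 + (-0.9346)) = -0.35515

c = -0.355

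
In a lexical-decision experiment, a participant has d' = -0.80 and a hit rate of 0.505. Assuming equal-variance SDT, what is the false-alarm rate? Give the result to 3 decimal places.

false-alarm rate = 0.792

z(hit rate) = z(0.505) = 0.0125
z(FA) = z(H) − d' = 0.0125 − (-0.80) = 0.8125
false-alarm rate = Φ(0.8125) = 0.7917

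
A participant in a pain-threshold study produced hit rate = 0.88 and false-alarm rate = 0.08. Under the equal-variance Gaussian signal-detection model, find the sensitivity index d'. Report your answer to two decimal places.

Φ⁻¹(H) = Φ⁻¹(0.88) = 1.175
Φ⁻¹(FA) = Φ⁻¹(0.08) = -1.405
d' = z(H) − z(FA) = 1.175 − (-1.405) = 2.580

d' = 2.58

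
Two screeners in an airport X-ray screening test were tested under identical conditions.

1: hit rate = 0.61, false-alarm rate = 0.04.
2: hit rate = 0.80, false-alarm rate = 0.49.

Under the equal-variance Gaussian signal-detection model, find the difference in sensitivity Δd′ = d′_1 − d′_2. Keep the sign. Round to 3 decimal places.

Δd′ = 1.163

1: z(0.61) = 0.2793, z(0.04) = -1.7507, d' = 2.0300
2: z(0.80) = 0.8416, z(0.49) = -0.0251, d' = 0.8667
Δd' = d'_1 − d'_2 = 2.0300 − 0.8667 = 1.1633
1 has the higher sensitivity.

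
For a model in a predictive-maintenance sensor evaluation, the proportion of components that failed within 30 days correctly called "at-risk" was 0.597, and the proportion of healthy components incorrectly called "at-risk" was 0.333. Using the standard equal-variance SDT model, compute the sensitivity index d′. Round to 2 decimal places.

d′ = 0.68

z(H) = z(0.597) = 0.246
z(FA) = z(0.333) = -0.432
d' = z(H) − z(FA) = 0.246 − (-0.432) = 0.678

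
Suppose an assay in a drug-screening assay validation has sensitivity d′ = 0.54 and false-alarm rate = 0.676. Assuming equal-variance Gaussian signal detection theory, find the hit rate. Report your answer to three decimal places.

z(false-alarm rate) = z(0.676) = 0.4565
z(H) = z(FA) + d' = 0.4565 + 0.54 = 0.9965
hit rate = Φ(0.9965) = 0.8405

hit rate = 0.841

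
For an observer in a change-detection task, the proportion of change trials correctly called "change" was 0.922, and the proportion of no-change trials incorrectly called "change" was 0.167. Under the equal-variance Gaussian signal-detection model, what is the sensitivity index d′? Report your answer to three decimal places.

z(0.922) = 1.4187, z(0.167) = -0.9661
d' = z(H) − z(FA) = 1.4187 − (-0.9661) = 2.3848

d′ = 2.385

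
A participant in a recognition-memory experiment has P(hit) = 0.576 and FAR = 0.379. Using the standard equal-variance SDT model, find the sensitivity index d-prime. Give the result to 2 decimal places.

z(0.576) = 0.1917, z(0.379) = -0.3081
d' = z(H) − z(FA) = 0.1917 − (-0.3081) = 0.4998

d-prime = 0.50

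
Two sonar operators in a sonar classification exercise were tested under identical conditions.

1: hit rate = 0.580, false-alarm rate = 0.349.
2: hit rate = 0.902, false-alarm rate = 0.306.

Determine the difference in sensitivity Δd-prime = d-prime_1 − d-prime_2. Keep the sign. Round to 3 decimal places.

1: z(0.580) = 0.2019, z(0.349) = -0.3880, d' = 0.5899
2: z(0.902) = 1.2930, z(0.306) = -0.5072, d' = 1.8002
Δd' = d'_1 − d'_2 = 0.5899 − 1.8002 = -1.2103
2 has the higher sensitivity.

Δd-prime = -1.210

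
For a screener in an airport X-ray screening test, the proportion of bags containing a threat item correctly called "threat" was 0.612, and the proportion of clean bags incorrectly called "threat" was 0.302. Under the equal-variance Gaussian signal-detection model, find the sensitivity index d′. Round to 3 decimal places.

d′ = 0.803

z(H) = 0.2845
z(FA) = -0.5187
d' = z(H) − z(FA) = 0.2845 − (-0.5187) = 0.8032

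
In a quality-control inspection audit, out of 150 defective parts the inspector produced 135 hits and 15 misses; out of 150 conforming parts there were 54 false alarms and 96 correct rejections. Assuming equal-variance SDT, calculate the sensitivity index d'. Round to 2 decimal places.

d' = 1.64

H = 135/150 = 0.9000
FA = 54/150 = 0.3600
z(0.9000) = 1.282, z(0.3600) = -0.358
d' = z(H) − z(FA) = 1.282 − (-0.358) = 1.640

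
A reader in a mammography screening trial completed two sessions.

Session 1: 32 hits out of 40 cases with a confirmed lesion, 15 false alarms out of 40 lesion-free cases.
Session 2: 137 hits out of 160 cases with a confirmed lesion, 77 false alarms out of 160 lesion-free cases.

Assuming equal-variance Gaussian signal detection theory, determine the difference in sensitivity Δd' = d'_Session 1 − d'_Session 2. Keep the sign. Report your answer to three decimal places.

Session 1: z(0.8000) = 0.8416, z(0.3750) = -0.3186, d' = 1.1602
Session 2: z(0.8562) = 1.0634, z(0.4813) = -0.0469, d' = 1.1103
Δd' = d'_Session 1 − d'_Session 2 = 1.1602 − 1.1103 = 0.0499
Session 1 has the higher sensitivity.

Δd' = 0.050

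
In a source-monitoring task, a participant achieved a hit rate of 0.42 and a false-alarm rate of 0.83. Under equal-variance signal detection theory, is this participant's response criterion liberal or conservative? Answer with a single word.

z(H) = -0.202, z(FA) = 0.954
c = −½·(z(H) + z(FA)) = -0.376
c < 0 → liberal criterion (biased toward responding “yes”).

liberal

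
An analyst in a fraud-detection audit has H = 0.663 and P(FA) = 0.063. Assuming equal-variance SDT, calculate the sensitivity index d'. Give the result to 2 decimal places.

z(0.663) = 0.421, z(0.063) = -1.530
d' = z(H) − z(FA) = 0.421 − (-1.530) = 1.951

d' = 1.95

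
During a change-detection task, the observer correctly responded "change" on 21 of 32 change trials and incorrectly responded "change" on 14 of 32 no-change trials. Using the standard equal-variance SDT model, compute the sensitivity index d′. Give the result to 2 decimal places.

H = 21/32 = 0.6562
FA = 14/32 = 0.4375
Φ⁻¹(H) = Φ⁻¹(0.6562) = 0.402
Φ⁻¹(FA) = Φ⁻¹(0.4375) = -0.157
d' = z(H) − z(FA) = 0.402 − (-0.157) = 0.559

d′ = 0.56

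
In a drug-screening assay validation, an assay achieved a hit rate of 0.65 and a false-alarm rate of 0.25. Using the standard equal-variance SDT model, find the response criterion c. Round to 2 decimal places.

c = 0.14

z(0.65) = 0.3853, z(0.25) = -0.6745
c = −½·[z(H) + z(FA)] = −0.5 × (0.3853 + (-0.6745)) = 0.1446
c > 0: the assay has a conservative response bias.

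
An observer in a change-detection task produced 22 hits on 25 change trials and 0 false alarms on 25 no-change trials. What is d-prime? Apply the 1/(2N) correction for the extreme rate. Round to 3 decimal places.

d-prime = 3.229

The false-alarm rate is 0/25 = 0, so apply the 1/(2N) correction: FA → 1/(2·25) = 0.02000.
z(H) = z(0.88000) = 1.1750
z(FA) = z(0.02000) = -2.0537
d' = 1.1750 − (-2.0537) = 3.2287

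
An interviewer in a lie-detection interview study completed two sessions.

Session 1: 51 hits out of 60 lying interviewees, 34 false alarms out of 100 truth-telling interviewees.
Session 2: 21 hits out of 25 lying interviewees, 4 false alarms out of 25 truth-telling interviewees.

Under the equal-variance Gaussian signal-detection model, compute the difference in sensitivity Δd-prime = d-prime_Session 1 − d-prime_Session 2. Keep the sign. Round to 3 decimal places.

Session 1: z(0.8500) = 1.0364, z(0.3400) = -0.4125, d' = 1.4489
Session 2: z(0.8400) = 0.9945, z(0.1600) = -0.9945, d' = 1.9890
Δd' = d'_Session 1 − d'_Session 2 = 1.4489 − 1.9890 = -0.5401
Session 2 has the higher sensitivity.

Δd-prime = -0.540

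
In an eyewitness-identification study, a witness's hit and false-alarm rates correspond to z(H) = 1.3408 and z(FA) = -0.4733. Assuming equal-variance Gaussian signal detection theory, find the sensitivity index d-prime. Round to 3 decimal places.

d-prime = 1.814

d' = z(H) − z(FA) = 1.3408 − (-0.4733) = 1.8141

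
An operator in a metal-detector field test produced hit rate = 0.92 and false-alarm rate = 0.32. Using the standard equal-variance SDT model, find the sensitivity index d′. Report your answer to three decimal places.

Φ⁻¹(H) = Φ⁻¹(0.92) = 1.4051
Φ⁻¹(FA) = Φ⁻¹(0.32) = -0.4677
d' = z(H) − z(FA) = 1.4051 − (-0.4677) = 1.8728

d′ = 1.873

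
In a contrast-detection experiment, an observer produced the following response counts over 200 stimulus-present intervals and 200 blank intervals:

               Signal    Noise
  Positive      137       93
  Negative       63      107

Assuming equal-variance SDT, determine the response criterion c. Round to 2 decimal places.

H = 137/200 = 0.6850
FA = 93/200 = 0.4650
z(H) = 0.482
z(FA) = -0.088
c = −½·[z(H) + z(FA)] = −0.5 × (0.482 + (-0.088)) = -0.197

c = -0.20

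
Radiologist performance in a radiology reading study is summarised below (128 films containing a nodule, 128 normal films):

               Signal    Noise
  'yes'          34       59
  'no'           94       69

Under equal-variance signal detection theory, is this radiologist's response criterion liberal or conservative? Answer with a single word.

z(H) = -0.626, z(FA) = -0.098
c = −½·(z(H) + z(FA)) = 0.362
c > 0 → conservative criterion (biased toward responding “no”).

conservative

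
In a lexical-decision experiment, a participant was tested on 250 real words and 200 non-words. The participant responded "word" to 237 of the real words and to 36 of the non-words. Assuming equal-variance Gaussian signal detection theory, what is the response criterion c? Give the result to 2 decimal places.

H = 237/250 = 0.9480
FA = 36/200 = 0.1800
z(H) = z(0.9480) = 1.6258
z(FA) = z(0.1800) = -0.9154
c = −½·[z(H) + z(FA)] = −0.5 × (1.6258 + (-0.9154)) = -0.3552

c = -0.36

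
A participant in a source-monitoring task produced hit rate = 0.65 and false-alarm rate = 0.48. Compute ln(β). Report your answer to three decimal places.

Φ⁻¹(H) = 0.3853
Φ⁻¹(FA) = -0.0502
ln β = −½·[z(H)² − z(FA)²] = −0.5 × (0.1485 − 0.0025) = -0.0730

ln β = -0.073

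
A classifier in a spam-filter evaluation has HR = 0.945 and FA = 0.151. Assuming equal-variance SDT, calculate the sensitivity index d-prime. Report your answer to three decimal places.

d-prime = 2.630

Φ⁻¹(H) = Φ⁻¹(0.945) = 1.5982
Φ⁻¹(FA) = Φ⁻¹(0.151) = -1.0322
d' = z(H) − z(FA) = 1.5982 − (-1.0322) = 2.6304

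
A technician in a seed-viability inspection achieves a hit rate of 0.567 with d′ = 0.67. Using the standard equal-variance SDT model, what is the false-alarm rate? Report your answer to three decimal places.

false-alarm rate = 0.308

z(hit rate) = z(0.567) = 0.1687
z(FA) = z(H) − d' = 0.1687 − 0.67 = -0.5013
false-alarm rate = Φ(-0.5013) = 0.3081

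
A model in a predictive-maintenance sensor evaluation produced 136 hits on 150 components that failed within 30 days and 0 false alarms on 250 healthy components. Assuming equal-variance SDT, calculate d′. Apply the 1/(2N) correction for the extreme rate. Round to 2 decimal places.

d′ = 4.20

The false-alarm rate is 0/250 = 0, so apply the 1/(2N) correction: FA → 1/(2·250) = 0.00200.
z(H) = z(0.90667) = 1.321
z(FA) = z(0.00200) = -2.878
d' = 1.321 − (-2.878) = 4.199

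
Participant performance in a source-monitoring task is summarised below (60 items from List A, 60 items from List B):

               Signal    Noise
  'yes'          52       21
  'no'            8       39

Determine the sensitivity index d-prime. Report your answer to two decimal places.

d-prime = 1.50

H = 52/60 = 0.8667
FA = 21/60 = 0.3500
Φ⁻¹(0.8667) = 1.1109, Φ⁻¹(0.3500) = -0.3853
d' = z(H) − z(FA) = 1.1109 − (-0.3853) = 1.4962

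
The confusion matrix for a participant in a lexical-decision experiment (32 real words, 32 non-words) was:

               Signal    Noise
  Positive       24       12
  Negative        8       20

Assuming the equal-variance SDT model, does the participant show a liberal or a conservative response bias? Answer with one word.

liberal

z(H) = 0.674, z(FA) = -0.319
c = −½·(z(H) + z(FA)) = -0.1775
c < 0 → liberal criterion (biased toward responding “yes”).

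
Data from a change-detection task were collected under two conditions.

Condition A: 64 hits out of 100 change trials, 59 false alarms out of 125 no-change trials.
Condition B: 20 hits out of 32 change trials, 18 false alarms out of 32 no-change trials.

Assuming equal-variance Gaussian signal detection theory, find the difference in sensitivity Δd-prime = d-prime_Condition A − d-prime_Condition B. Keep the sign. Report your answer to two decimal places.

Δd-prime = 0.27

Condition A: z(0.6400) = 0.358, z(0.4720) = -0.070, d' = 0.428
Condition B: z(0.6250) = 0.319, z(0.5625) = 0.157, d' = 0.162
Δd' = d'_Condition A − d'_Condition B = 0.428 − 0.162 = 0.266
Condition A has the higher sensitivity.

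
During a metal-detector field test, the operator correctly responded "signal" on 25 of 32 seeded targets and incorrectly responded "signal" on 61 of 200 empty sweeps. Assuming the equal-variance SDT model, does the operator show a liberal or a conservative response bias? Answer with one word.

z(H) = 0.776, z(FA) = -0.510
c = −½·(z(H) + z(FA)) = -0.133
c < 0 → liberal criterion (biased toward responding “yes”).

liberal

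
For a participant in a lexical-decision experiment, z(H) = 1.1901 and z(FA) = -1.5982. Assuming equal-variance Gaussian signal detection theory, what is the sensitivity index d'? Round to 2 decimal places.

d' = 2.79

d' = z(H) − z(FA) = 1.1901 − (-1.5982) = 2.7883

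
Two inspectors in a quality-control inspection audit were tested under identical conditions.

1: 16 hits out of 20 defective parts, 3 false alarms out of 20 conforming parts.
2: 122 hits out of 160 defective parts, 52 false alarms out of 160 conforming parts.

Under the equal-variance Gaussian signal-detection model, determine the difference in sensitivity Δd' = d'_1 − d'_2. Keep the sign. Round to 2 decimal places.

Δd' = 0.71

1: z(0.8000) = 0.842, z(0.1500) = -1.036, d' = 1.878
2: z(0.7625) = 0.714, z(0.3250) = -0.454, d' = 1.168
Δd' = d'_1 − d'_2 = 1.878 − 1.168 = 0.710
1 has the higher sensitivity.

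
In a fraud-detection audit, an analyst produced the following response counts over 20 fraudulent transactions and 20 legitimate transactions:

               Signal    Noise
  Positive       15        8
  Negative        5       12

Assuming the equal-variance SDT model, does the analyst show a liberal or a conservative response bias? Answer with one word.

z(H) = 0.674, z(FA) = -0.253
c = −½·(z(H) + z(FA)) = -0.2105
c < 0 → liberal criterion (biased toward responding “yes”).

liberal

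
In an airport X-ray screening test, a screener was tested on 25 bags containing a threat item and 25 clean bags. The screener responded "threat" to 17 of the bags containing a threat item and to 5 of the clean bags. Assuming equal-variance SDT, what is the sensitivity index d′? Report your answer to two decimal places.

d′ = 1.31

H = 17/25 = 0.6800
FA = 5/25 = 0.2000
Φ⁻¹(0.6800) = 0.468, Φ⁻¹(0.2000) = -0.842
d' = z(H) − z(FA) = 0.468 − (-0.842) = 1.310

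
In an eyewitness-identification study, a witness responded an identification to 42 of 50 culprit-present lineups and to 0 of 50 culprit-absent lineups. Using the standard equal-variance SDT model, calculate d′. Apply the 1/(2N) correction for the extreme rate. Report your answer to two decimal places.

d′ = 3.32

The false-alarm rate is 0/50 = 0, so apply the 1/(2N) correction: FA → 1/(2·50) = 0.01000.
z(H) = z(0.84000) = 0.994
z(FA) = z(0.01000) = -2.326
d' = 0.994 − (-2.326) = 3.320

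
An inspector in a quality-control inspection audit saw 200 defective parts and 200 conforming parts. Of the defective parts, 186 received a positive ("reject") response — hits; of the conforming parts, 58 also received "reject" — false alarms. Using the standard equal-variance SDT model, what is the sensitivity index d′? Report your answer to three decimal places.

d′ = 2.029

H = 186/200 = 0.9300
FA = 58/200 = 0.2900
Φ⁻¹(H) = 1.4758
Φ⁻¹(FA) = -0.5534
d' = z(H) − z(FA) = 1.4758 − (-0.5534) = 2.0292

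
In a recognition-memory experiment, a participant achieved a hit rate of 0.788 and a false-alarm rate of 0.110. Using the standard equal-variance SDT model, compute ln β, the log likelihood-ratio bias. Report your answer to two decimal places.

Φ⁻¹(H) = 0.800
Φ⁻¹(FA) = -1.227
ln β = −½·[z(H)² − z(FA)²] = −0.5 × (0.640 − 1.506) = 0.433

ln β = 0.43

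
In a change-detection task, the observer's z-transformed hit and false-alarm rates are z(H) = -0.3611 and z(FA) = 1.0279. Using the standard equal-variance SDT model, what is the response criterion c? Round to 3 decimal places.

c = -0.333

c = −½·[z(H) + z(FA)] = −½·(-0.3611 + 1.0279) = -0.3334
c < 0: the observer has a liberal response bias.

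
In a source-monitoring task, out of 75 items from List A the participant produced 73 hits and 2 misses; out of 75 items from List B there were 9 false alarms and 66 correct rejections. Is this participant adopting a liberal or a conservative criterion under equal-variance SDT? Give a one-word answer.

z(H) = 1.932, z(FA) = -1.175
c = −½·(z(H) + z(FA)) = -0.3785
c < 0 → liberal criterion (biased toward responding “yes”).

liberal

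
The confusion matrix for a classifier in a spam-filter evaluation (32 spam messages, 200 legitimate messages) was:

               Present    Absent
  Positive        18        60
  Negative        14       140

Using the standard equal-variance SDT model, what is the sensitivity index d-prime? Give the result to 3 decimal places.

d-prime = 0.682

H = 18/32 = 0.5625
FA = 60/200 = 0.3000
z(H) = 0.1573
z(FA) = -0.5244
d' = z(H) − z(FA) = 0.1573 − (-0.5244) = 0.6817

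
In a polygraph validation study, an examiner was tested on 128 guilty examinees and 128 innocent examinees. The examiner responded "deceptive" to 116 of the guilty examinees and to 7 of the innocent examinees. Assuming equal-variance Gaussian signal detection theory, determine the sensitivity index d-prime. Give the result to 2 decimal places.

d-prime = 2.92

H = 116/128 = 0.9062
FA = 7/128 = 0.0547
Φ⁻¹(H) = 1.318
Φ⁻¹(FA) = -1.601
d' = z(H) − z(FA) = 1.318 − (-1.601) = 2.919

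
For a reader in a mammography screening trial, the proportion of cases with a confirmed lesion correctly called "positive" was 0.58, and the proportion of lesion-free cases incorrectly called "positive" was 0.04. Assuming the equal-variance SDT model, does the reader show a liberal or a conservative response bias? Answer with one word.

z(H) = 0.202, z(FA) = -1.751
c = −½·(z(H) + z(FA)) = 0.7745
c > 0 → conservative criterion (biased toward responding “no”).

conservative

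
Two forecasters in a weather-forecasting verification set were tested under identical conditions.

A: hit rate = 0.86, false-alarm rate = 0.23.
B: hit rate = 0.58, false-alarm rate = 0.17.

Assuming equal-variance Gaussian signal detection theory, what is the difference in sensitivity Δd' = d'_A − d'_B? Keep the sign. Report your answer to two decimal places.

Δd' = 0.66

A: z(0.86) = 1.080, z(0.23) = -0.739, d' = 1.819
B: z(0.58) = 0.202, z(0.17) = -0.954, d' = 1.156
Δd' = d'_A − d'_B = 1.819 − 1.156 = 0.663
A has the higher sensitivity.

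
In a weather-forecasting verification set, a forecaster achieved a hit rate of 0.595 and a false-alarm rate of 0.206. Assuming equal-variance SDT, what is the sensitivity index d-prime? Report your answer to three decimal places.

d-prime = 1.061

z(H) = z(0.595) = 0.2404
z(FA) = z(0.206) = -0.8204
d' = z(H) − z(FA) = 0.2404 − (-0.8204) = 1.0608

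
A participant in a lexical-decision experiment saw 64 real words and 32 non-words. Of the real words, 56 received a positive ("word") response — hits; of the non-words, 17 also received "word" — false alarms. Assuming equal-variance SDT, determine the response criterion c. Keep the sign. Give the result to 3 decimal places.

c = -0.614

H = 56/64 = 0.8750
FA = 17/32 = 0.5312
z(H) = z(0.8750) = 1.1503
z(FA) = z(0.5312) = 0.0783
c = −½·[z(H) + z(FA)] = −0.5 × (1.1503 + 0.0783) = -0.6143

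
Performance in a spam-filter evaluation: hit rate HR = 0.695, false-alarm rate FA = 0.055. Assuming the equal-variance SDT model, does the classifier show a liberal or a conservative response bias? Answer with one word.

z(H) = 0.510, z(FA) = -1.598
c = −½·(z(H) + z(FA)) = 0.544
c > 0 → conservative criterion (biased toward responding “no”).

conservative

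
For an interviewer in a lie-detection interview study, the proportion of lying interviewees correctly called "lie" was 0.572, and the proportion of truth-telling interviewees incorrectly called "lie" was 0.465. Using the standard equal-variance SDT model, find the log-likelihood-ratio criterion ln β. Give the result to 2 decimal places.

Φ⁻¹(H) = 0.181
Φ⁻¹(FA) = -0.088
ln β = −½·[z(H)² − z(FA)²] = −0.5 × (0.033 − 0.008) = -0.0125

ln β = -0.01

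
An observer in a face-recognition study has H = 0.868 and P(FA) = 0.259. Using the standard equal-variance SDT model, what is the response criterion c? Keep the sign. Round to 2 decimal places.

c = -0.24

z(H) = 1.1170
z(FA) = -0.6464
c = −½·[z(H) + z(FA)] = −0.5 × (1.1170 + (-0.6464)) = -0.2353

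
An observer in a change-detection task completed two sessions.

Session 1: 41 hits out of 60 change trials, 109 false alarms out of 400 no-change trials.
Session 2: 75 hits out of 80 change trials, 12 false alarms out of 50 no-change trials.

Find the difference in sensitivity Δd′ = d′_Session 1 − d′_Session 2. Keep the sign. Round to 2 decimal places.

Session 1: z(0.6833) = 0.477, z(0.2725) = -0.605, d' = 1.082
Session 2: z(0.9375) = 1.534, z(0.2400) = -0.706, d' = 2.240
Δd' = d'_Session 1 − d'_Session 2 = 1.082 − 2.240 = -1.158
Session 2 has the higher sensitivity.

Δd′ = -1.16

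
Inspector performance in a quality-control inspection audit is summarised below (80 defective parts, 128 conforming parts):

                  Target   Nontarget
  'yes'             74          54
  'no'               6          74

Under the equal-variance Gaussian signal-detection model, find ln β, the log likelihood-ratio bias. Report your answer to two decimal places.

H = 74/80 = 0.9250
FA = 54/128 = 0.4219
z(H) = 1.440
z(FA) = -0.197
ln β = −½·[z(H)² − z(FA)²] = −0.5 × (2.074 − 0.039) = -1.0175

ln β = -1.02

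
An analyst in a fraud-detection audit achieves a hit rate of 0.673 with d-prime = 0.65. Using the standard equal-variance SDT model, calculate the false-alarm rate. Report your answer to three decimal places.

z(hit rate) = z(0.673) = 0.4482
z(FA) = z(H) − d' = 0.4482 − 0.65 = -0.2018
false-alarm rate = Φ(-0.2018) = 0.4200

false-alarm rate = 0.420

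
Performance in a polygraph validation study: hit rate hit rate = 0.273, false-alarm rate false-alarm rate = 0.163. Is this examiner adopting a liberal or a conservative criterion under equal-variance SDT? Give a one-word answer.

z(H) = -0.604, z(FA) = -0.982
c = −½·(z(H) + z(FA)) = 0.793
c > 0 → conservative criterion (biased toward responding “no”).

conservative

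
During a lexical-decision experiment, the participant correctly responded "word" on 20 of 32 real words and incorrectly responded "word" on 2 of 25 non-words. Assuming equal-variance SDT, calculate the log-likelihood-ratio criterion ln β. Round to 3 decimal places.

ln β = 0.936

H = 20/32 = 0.6250
FA = 2/25 = 0.0800
Φ⁻¹(H) = 0.3186
Φ⁻¹(FA) = -1.4051
ln β = −½·[z(H)² − z(FA)²] = −0.5 × (0.1015 − 1.9743) = 0.9364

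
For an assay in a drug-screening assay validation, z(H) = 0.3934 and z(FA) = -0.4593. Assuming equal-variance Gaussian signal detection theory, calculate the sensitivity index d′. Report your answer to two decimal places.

d′ = 0.85

d' = z(H) − z(FA) = 0.3934 − (-0.4593) = 0.8527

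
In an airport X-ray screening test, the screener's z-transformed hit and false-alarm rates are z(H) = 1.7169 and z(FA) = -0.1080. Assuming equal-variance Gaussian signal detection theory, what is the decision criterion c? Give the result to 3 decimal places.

c = −½·[z(H) + z(FA)] = −½·(1.7169 + (-0.1080)) = -0.80445

c = -0.804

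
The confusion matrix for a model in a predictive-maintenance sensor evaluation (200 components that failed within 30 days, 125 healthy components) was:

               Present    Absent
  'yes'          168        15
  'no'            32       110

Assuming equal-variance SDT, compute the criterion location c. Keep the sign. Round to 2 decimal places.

H = 168/200 = 0.8400
FA = 15/125 = 0.1200
z(H) = z(0.8400) = 0.9945
z(FA) = z(0.1200) = -1.1750
c = −½·[z(H) + z(FA)] = −0.5 × (0.9945 + (-1.1750)) = 0.09025
c > 0: the model has a conservative response bias.

c = 0.09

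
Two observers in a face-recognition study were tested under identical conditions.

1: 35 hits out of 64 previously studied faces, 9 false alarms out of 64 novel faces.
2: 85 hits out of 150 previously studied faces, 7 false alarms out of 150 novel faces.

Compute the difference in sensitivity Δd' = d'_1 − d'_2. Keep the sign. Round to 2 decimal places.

1: z(0.5469) = 0.118, z(0.1406) = -1.078, d' = 1.196
2: z(0.5667) = 0.168, z(0.0467) = -1.678, d' = 1.846
Δd' = d'_1 − d'_2 = 1.196 − 1.846 = -0.650
2 has the higher sensitivity.

Δd' = -0.65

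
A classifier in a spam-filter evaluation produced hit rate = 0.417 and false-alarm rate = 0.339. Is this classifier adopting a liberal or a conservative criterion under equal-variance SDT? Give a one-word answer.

conservative

z(H) = -0.210, z(FA) = -0.415
c = −½·(z(H) + z(FA)) = 0.3125
c > 0 → conservative criterion (biased toward responding “no”).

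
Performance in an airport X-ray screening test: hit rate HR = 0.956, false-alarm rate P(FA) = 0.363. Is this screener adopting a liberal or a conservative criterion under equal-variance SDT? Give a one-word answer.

liberal

z(H) = 1.706, z(FA) = -0.350
c = −½·(z(H) + z(FA)) = -0.678
c < 0 → liberal criterion (biased toward responding “yes”).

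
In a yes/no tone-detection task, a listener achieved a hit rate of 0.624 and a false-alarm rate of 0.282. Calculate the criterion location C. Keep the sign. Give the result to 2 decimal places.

C = 0.13

Φ⁻¹(H) = 0.316
Φ⁻¹(FA) = -0.577
c = −½·[z(H) + z(FA)] = −0.5 × (0.316 + (-0.577)) = 0.1305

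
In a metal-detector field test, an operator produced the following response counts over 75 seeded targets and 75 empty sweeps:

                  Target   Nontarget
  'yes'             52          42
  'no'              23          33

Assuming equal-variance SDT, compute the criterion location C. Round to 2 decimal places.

C = -0.33

H = 52/75 = 0.6933
FA = 42/75 = 0.5600
z(H) = z(0.6933) = 0.505
z(FA) = z(0.5600) = 0.151
c = −½·[z(H) + z(FA)] = −0.5 × (0.505 + 0.151) = -0.328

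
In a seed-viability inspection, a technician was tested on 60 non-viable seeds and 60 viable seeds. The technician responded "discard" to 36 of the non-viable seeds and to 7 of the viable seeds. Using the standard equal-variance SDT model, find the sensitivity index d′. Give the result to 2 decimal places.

d′ = 1.45

H = 36/60 = 0.6000
FA = 7/60 = 0.1167
z(H) = z(0.6000) = 0.253
z(FA) = z(0.1167) = -1.192
d' = z(H) − z(FA) = 0.253 − (-1.192) = 1.445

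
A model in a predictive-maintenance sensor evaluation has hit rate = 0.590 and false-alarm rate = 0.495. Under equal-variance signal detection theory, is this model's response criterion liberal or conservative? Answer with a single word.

liberal

z(H) = 0.228, z(FA) = -0.013
c = −½·(z(H) + z(FA)) = -0.1075
c < 0 → liberal criterion (biased toward responding “yes”).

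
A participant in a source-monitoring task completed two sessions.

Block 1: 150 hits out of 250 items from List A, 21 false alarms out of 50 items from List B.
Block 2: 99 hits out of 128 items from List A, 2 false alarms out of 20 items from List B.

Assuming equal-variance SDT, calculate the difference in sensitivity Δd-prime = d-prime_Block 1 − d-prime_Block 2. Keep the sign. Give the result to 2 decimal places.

Δd-prime = -1.58

Block 1: z(0.6000) = 0.253, z(0.4200) = -0.202, d' = 0.455
Block 2: z(0.7734) = 0.750, z(0.1000) = -1.282, d' = 2.032
Δd' = d'_Block 1 − d'_Block 2 = 0.455 − 2.032 = -1.577
Block 2 has the higher sensitivity.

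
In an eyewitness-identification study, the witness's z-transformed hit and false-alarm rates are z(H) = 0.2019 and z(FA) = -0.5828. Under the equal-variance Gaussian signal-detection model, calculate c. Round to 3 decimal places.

c = −½·[z(H) + z(FA)] = −½·(0.2019 + (-0.5828)) = 0.19045

c = 0.190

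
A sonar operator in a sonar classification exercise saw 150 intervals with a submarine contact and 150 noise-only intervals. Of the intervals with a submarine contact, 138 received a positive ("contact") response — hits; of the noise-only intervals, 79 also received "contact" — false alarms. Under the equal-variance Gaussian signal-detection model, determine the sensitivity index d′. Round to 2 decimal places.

d′ = 1.34

H = 138/150 = 0.9200
FA = 79/150 = 0.5267
z(H) = 1.405
z(FA) = 0.067
d' = z(H) − z(FA) = 1.405 − 0.067 = 1.338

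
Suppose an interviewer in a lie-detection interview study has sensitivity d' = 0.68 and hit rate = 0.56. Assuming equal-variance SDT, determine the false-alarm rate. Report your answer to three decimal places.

false-alarm rate = 0.298

z(hit rate) = z(0.56) = 0.1510
z(FA) = z(H) − d' = 0.1510 − 0.68 = -0.5290
false-alarm rate = Φ(-0.5290) = 0.2984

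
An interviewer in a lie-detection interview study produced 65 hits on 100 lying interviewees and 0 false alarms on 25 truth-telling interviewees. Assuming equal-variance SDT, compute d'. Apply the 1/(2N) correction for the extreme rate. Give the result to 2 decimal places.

d' = 2.44

The false-alarm rate is 0/25 = 0, so apply the 1/(2N) correction: FA → 1/(2·25) = 0.02000.
z(H) = z(0.65000) = 0.385
z(FA) = z(0.02000) = -2.054
d' = 0.385 − (-2.054) = 2.439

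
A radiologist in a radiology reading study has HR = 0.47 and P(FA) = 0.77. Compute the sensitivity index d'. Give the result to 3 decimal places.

d' = -0.814

z(H) = -0.0753
z(FA) = 0.7388
d' = z(H) − z(FA) = -0.0753 − 0.7388 = -0.8141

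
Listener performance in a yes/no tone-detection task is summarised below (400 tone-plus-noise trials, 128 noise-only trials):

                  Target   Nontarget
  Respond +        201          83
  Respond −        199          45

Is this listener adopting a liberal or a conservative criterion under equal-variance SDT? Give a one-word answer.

z(H) = 0.006, z(FA) = 0.381
c = −½·(z(H) + z(FA)) = -0.1935
c < 0 → liberal criterion (biased toward responding “yes”).

liberal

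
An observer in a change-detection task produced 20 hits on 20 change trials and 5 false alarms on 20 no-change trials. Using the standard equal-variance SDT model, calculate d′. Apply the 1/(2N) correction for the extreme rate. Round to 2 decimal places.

The hit rate is 20/20 = 1, so apply the 1/(2N) correction: H → 1 − 1/(2·20) = 0.97500.
z(H) = z(0.97500) = 1.960
z(FA) = z(0.25000) = -0.674
d' = 1.960 − (-0.674) = 2.634

d′ = 2.63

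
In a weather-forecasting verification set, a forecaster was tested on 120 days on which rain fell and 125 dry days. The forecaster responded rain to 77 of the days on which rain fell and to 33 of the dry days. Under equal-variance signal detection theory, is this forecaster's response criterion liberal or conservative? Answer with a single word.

conservative

z(H) = 0.363, z(FA) = -0.631
c = −½·(z(H) + z(FA)) = 0.134
c > 0 → conservative criterion (biased toward responding “no”).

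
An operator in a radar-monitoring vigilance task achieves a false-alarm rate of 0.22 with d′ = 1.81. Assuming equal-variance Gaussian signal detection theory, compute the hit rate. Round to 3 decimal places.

z(false-alarm rate) = z(0.22) = -0.7722
z(H) = z(FA) + d' = -0.7722 + 1.81 = 1.0378
hit rate = Φ(1.0378) = 0.8503

hit rate = 0.850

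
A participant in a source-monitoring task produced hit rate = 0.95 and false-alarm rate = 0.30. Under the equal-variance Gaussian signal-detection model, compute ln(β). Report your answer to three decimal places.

Φ⁻¹(H) = 1.6449
Φ⁻¹(FA) = -0.5244
ln β = −½·[z(H)² − z(FA)²] = −0.5 × (2.7057 − 0.2750) = -1.21535

ln β = -1.215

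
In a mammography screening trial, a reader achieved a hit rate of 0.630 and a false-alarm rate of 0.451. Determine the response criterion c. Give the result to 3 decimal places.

c = -0.104

z(H) = z(0.630) = 0.3319
z(FA) = z(0.451) = -0.1231
c = −½·[z(H) + z(FA)] = −0.5 × (0.3319 + (-0.1231)) = -0.1044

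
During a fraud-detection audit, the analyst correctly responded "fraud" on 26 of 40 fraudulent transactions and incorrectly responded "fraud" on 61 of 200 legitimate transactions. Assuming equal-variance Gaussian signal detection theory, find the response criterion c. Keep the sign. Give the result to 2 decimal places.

c = 0.06

H = 26/40 = 0.6500
FA = 61/200 = 0.3050
z(H) = 0.385
z(FA) = -0.510
c = −½·[z(H) + z(FA)] = −0.5 × (0.385 + (-0.510)) = 0.0625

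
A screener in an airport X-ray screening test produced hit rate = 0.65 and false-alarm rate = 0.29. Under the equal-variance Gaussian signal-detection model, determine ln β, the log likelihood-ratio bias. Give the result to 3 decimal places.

Φ⁻¹(H) = 0.3853
Φ⁻¹(FA) = -0.5534
ln β = −½·[z(H)² − z(FA)²] = −0.5 × (0.1485 − 0.3063) = 0.0789

ln β = 0.079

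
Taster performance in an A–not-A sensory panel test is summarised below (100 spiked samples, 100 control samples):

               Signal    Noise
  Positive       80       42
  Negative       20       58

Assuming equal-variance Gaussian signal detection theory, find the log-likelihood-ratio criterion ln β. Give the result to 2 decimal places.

ln β = -0.33

H = 80/100 = 0.8000
FA = 42/100 = 0.4200
z(H) = 0.842
z(FA) = -0.202
ln β = −½·[z(H)² − z(FA)²] = −0.5 × (0.709 − 0.041) = -0.334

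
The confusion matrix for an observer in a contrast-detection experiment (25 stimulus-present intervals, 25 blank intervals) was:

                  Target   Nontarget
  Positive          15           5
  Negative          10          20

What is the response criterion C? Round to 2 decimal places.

H = 15/25 = 0.6000
FA = 5/25 = 0.2000
Φ⁻¹(H) = Φ⁻¹(0.6000) = 0.253
Φ⁻¹(FA) = Φ⁻¹(0.2000) = -0.842
c = −½·[z(H) + z(FA)] = −0.5 × (0.253 + (-0.842)) = 0.2945

C = 0.29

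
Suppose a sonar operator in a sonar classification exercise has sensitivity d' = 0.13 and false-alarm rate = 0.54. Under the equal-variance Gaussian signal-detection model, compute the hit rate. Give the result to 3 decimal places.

z(false-alarm rate) = z(0.54) = 0.1004
z(H) = z(FA) + d' = 0.1004 + 0.13 = 0.2304
hit rate = Φ(0.2304) = 0.5911

hit rate = 0.591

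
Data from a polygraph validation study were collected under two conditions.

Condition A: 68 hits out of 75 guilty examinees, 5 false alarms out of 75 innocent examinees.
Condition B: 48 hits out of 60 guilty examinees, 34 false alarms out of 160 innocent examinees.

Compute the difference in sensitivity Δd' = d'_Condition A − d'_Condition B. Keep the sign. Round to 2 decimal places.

Δd' = 1.18

Condition A: z(0.9067) = 1.321, z(0.0667) = -1.501, d' = 2.822
Condition B: z(0.8000) = 0.842, z(0.2125) = -0.798, d' = 1.640
Δd' = d'_Condition A − d'_Condition B = 2.822 − 1.640 = 1.182
Condition A has the higher sensitivity.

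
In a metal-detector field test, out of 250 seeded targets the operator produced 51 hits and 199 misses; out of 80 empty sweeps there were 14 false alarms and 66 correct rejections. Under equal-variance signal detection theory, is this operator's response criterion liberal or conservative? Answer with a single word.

conservative

z(H) = -0.827, z(FA) = -0.935
c = −½·(z(H) + z(FA)) = 0.881
c > 0 → conservative criterion (biased toward responding “no”).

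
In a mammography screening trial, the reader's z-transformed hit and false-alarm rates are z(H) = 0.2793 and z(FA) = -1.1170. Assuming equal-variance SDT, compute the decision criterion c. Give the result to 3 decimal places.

c = 0.419

c = −½·[z(H) + z(FA)] = −½·(0.2793 + (-1.1170)) = 0.41885
c > 0: the reader has a conservative response bias.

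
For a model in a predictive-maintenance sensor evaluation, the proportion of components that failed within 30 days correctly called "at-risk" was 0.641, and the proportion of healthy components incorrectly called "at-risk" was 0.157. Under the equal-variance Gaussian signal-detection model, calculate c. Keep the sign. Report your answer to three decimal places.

z(H) = z(0.641) = 0.3611
z(FA) = z(0.157) = -1.0069
c = −½·[z(H) + z(FA)] = −0.5 × (0.3611 + (-1.0069)) = 0.3229
c > 0: the model has a conservative response bias.

c = 0.323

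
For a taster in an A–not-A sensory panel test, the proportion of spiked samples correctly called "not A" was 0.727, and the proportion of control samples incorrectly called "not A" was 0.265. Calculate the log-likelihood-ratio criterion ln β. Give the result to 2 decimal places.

z(0.727) = 0.604, z(0.265) = -0.628
ln β = −½·[z(H)² − z(FA)²] = −0.5 × (0.365 − 0.394) = 0.0145

ln β = 0.01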